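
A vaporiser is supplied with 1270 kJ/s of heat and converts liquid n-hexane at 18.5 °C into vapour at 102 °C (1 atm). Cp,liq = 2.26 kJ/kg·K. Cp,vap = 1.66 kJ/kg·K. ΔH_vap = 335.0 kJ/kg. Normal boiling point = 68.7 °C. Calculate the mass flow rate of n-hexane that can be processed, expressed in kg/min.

ṁ = 151 kg/min

Δh = 2.26×(68.7−18.5) + 335.0 + 1.66×(102−68.7) = 503.73 kJ/kg
Q = 1270 kJ/s = 1270 kJ/s = 76200 kJ/min
ṁ = Q/Δh = 76200 / 503.73 = 151.27 kg/min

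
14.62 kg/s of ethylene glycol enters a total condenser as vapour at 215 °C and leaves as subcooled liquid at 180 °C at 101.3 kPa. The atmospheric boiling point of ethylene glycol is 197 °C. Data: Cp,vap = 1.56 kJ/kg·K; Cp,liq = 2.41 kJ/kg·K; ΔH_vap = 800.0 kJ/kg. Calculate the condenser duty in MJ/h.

Q_c = 45700 MJ/h

vapour 215→197 °C: -28.08 kJ/kg
condensation at 197 °C: -800 kJ/kg
liquid 197→180 °C: -40.97 kJ/kg
Δh = -28.08 + -800 + -40.97 = -869.05 kJ/kg
Q = ṁ·Δh = 14.62 kg/s × -869.05 kJ/kg = -12706 kJ/s
|Q| = 12706 kW = 45740 MJ/h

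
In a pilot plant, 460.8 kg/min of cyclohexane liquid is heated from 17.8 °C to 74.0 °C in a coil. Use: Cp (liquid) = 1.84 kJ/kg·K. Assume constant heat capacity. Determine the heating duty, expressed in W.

Q = 794000 W

Q = ṁ·Cp·ΔT = 460.8 × 1.84 × (74.0 − 17.8) = 47650 kJ/min
Converting: 47650 / 60 s = 794.17 kW
Heating duty = 794170 W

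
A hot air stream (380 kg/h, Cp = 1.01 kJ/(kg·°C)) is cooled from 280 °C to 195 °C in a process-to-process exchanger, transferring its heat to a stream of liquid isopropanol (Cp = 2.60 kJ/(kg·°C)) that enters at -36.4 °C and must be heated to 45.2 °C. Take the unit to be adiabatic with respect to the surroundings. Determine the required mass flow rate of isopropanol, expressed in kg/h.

ṁ_c = 154 kg/h

Heat released by hot stream: Q = 380 × 1.01 × (280 − 195) = 32623 kJ/h
Energy balance on cold side (adiabatic exchanger): Q = ṁ_c·Cp_c·(T_c,out − T_c,in)
ṁ_c = 32623 / [2.60 × (45.2 − -36.4)] = 153.77 kg/h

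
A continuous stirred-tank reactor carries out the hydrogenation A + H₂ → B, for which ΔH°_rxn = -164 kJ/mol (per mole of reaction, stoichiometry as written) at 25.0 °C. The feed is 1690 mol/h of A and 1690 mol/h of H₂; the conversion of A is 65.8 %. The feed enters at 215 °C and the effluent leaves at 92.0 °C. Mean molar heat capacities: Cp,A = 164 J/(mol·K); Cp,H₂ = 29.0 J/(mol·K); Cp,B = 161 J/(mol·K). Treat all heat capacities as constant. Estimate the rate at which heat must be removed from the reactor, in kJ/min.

Q_out = 3750 kJ/min

Extent of reaction ξ = 0.658 × 1690 = 1112 mol/h
Reaction term: ξ·ΔH°_rxn = 1112 × -164 = -182370 kJ/h
Sensible, feed 215→25 °C: -61972 kJ/h
Outlet flows (mol/h): A 577.98, H₂ 577.98, B 1112
Sensible, products 25→92.0 °C: 19469 kJ/h
Q = ΔH = -224870 kJ/h = -62.465 kW
Heat removed = 3747.9 kJ/min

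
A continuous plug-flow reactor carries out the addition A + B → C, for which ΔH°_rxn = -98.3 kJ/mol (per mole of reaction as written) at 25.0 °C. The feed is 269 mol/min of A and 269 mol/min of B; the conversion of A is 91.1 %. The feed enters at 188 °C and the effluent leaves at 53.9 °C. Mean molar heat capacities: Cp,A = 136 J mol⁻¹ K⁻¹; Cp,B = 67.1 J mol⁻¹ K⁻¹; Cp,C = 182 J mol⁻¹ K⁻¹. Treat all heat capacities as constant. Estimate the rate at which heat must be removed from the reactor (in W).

Q_out = 526000 W

Extent of reaction ξ = 0.911 × 269 = 245.06 mol/min
Reaction term: ξ·ΔH°_rxn = 245.06 × -98.3 = -24089 kJ/min
Sensible, feed 188→25 °C: -8905.3 kJ/min
Outlet flows (mol/min): A 23.941, B 23.941, C 245.06
Sensible, products 25→53.9 °C: 1429.5 kJ/min
Q = ΔH = -31565 kJ/min = -526.09 kW
Heat removed = 526090 W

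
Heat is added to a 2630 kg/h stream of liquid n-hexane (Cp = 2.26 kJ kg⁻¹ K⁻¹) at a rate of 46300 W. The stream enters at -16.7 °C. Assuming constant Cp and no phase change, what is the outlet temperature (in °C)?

Q = 46300 W = 166680 kJ/h
ΔT = Q/(ṁ·Cp) = 166680/(2630×2.26) = 28.043 K
T_out = -16.7 + 28.043 = 11.343 °C

T_out = 11.3 °C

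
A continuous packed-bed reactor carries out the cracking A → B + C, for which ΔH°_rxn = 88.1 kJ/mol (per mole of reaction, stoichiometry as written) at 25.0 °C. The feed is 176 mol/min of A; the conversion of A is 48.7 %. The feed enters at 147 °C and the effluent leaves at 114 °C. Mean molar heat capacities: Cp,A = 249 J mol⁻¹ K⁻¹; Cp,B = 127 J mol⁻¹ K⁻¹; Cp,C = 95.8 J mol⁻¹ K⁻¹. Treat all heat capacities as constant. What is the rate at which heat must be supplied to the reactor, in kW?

Extent of reaction ξ = 0.487 × 176 = 85.712 mol/min
Reaction term: ξ·ΔH°_rxn = 85.712 × 88.1 = 7551.2 kJ/min
Sensible, feed 147→25 °C: -5346.5 kJ/min
Outlet flows (mol/min): A 90.288, B 85.712, C 85.712
Sensible, products 25→114 °C: 3700.5 kJ/min
Q = ΔH = 5905.2 kJ/min = 98.42 kW
Heat supplied = 98.42 kW

Q_in = 98.4 kW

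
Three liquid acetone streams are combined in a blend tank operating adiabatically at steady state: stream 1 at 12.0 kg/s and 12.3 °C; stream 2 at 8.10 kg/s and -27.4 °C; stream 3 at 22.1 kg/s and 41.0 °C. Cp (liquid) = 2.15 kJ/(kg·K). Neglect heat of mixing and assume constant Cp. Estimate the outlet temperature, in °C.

Energy balance with Q = 0: Σ ṁᵢCp,ᵢ(T_out − Tᵢ) = 0
Σ ṁᵢCp,ᵢTᵢ = 12.0×2.15×12.3 + 8.10×2.15×-27.4 + 22.1×2.15×41.0 = 1788.3
Σ ṁᵢCp,ᵢ = 12.0×2.15 + 8.10×2.15 + 22.1×2.15 = 90.73
T_out = 1788.3 / 90.73 = 19.71 °C

T_out = 19.7 °C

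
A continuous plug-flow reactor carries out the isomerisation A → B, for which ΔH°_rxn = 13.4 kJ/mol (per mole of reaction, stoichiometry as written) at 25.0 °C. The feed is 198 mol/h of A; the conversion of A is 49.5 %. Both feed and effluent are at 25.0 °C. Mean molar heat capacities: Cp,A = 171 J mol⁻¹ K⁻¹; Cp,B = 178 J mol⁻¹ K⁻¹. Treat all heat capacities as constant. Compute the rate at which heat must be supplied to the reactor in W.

Extent of reaction ξ = 0.495 × 198 = 98.01 mol/h
Reaction term: ξ·ΔH°_rxn = 98.01 × 13.4 = 1313.3 kJ/h
Q = ΔH = 1313.3 kJ/h = 0.36482 kW
Heat supplied = 364.81 W

Q_in = 365 W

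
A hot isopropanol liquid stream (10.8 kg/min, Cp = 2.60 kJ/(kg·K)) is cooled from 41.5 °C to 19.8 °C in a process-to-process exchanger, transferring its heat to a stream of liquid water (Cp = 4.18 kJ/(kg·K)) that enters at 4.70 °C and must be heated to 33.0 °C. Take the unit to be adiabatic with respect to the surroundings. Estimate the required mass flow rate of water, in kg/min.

ṁ_c = 5.15 kg/min

Heat released by hot stream: Q = 10.8 × 2.60 × (41.5 − 19.8) = 609.34 kJ/min
Energy balance on cold side (adiabatic exchanger): Q = ṁ_c·Cp_c·(T_c,out − T_c,in)
ṁ_c = 609.34 / [4.18 × (33.0 − 4.70)] = 5.151 kg/min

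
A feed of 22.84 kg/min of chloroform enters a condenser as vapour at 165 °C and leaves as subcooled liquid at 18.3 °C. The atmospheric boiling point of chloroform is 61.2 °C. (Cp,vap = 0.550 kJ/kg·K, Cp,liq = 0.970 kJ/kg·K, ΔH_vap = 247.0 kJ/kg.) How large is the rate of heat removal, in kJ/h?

Q_c = 474000 kJ/h

vapour 165→61.2 °C: -57.09 kJ/kg
condensation at 61.2 °C: -247 kJ/kg
liquid 61.2→18.3 °C: -41.613 kJ/kg
Δh = -57.09 + -247 + -41.613 = -345.7 kJ/kg
Q = ṁ·Δh = 22.84 kg/min × -345.7 kJ/kg = -7895.9 kJ/min
|Q| = 131.6 kW = 473750 kJ/h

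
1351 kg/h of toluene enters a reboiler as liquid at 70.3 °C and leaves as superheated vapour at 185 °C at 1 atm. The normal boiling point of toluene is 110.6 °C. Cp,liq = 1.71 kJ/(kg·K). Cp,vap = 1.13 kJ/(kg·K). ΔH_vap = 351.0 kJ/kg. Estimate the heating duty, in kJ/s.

Q = 189 kJ/s

liquid 70.3→110.6 °C: 68.913 kJ/kg
vaporisation at 110.6 °C: 351 kJ/kg
vapour 110.6→185 °C: 84.072 kJ/kg
Δh = 68.913 + 351 + 84.072 = 503.99 kJ/kg
Q = ṁ·Δh = 1351 kg/h × 503.99 kJ/kg = 680880 kJ/h
|Q| = 189.13 kW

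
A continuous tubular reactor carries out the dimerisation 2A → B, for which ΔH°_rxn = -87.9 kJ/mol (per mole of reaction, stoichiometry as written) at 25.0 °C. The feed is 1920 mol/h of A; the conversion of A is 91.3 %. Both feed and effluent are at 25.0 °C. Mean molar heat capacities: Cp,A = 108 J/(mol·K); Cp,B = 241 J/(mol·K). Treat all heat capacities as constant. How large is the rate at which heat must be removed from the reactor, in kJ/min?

Extent of reaction ξ = 0.913 × 1920 / 2 = 876.48 mol/h
Reaction term: ξ·ΔH°_rxn = 876.48 × -87.9 = -77043 kJ/h
Q = ΔH = -77043 kJ/h = -21.401 kW
Heat removed = 1284 kJ/min

Q_out = 1280 kJ/min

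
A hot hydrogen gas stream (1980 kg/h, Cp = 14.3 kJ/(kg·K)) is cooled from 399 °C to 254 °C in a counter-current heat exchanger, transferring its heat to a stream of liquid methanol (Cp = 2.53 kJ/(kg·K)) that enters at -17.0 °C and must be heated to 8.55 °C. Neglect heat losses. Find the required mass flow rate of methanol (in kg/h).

ṁ_c = 63500 kg/h

Heat released by hot stream: Q = 1980 × 14.3 × (399 − 254) = 4.1055e+06 kJ/h
Energy balance on cold side (adiabatic exchanger): Q = ṁ_c·Cp_c·(T_c,out − T_c,in)
ṁ_c = 4.1055e+06 / [2.53 × (8.55 − -17.0)] = 63512 kg/h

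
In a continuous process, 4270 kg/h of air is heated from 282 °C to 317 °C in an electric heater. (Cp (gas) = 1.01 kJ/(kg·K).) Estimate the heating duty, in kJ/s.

Q = 41.9 kJ/s

Q = ṁ·Cp·ΔT = 4270 × 1.01 × (317 − 282) = 150940 kJ/h
Converting: 150940 / 3600 s = 41.929 kW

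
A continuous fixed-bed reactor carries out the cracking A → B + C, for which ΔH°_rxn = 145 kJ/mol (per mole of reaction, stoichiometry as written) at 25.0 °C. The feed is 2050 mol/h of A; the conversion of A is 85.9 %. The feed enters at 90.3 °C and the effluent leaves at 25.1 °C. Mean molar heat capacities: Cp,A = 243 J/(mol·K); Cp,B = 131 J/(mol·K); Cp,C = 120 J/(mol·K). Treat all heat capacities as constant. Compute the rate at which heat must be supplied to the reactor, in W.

Q_in = 61900 W

Extent of reaction ξ = 0.859 × 2050 = 1761 mol/h
Reaction term: ξ·ΔH°_rxn = 1761 × 145 = 255340 kJ/h
Sensible, feed 90.3→25 °C: -32529 kJ/h
Outlet flows (mol/h): A 289.05, B 1761, C 1761
Sensible, products 25→25.1 °C: 51.224 kJ/h
Q = ΔH = 222860 kJ/h = 61.905 kW
Heat supplied = 61905 W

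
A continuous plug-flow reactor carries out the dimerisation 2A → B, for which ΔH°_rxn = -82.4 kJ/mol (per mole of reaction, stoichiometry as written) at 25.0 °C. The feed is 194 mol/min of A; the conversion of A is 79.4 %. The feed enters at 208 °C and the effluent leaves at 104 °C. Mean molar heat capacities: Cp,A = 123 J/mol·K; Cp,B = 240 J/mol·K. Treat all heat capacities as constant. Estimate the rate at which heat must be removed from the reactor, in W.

Q_out = 148000 W

Extent of reaction ξ = 0.794 × 194 / 2 = 77.018 mol/min
Reaction term: ξ·ΔH°_rxn = 77.018 × -82.4 = -6346.3 kJ/min
Sensible, feed 208→25 °C: -4366.7 kJ/min
Outlet flows (mol/min): A 39.964, B 77.018
Sensible, products 25→104 °C: 1848.6 kJ/min
Q = ΔH = -8864.4 kJ/min = -147.74 kW
Heat removed = 147740 W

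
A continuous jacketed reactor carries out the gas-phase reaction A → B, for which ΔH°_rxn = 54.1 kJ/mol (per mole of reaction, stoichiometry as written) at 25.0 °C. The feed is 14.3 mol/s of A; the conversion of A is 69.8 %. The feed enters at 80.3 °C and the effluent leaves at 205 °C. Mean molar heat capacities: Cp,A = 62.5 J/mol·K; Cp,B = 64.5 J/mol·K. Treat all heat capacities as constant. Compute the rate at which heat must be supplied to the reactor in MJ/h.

Extent of reaction ξ = 0.698 × 14.3 = 9.9814 mol/s
Reaction term: ξ·ΔH°_rxn = 9.9814 × 54.1 = 539.99 kJ/s
Sensible, feed 80.3→25 °C: -49.424 kJ/s
Outlet flows (mol/s): A 4.3186, B 9.9814
Sensible, products 25→205 °C: 164.47 kJ/s
Q = ΔH = 655.04 kJ/s = 655.04 kW
Heat supplied = 2358.1 MJ/h

Q_in = 2360 MJ/h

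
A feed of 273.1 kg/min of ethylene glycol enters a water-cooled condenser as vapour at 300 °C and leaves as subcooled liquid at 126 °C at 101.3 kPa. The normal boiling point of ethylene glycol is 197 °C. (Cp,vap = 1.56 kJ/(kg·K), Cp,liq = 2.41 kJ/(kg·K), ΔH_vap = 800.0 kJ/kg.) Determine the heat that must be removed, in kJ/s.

vapour 300→197 °C: -160.68 kJ/kg
condensation at 197 °C: -800 kJ/kg
liquid 197→126 °C: -171.11 kJ/kg
Δh = -160.68 + -800 + -171.11 = -1131.8 kJ/kg
Q = ṁ·Δh = 273.1 kg/min × -1131.8 kJ/kg = -309090 kJ/min
|Q| = 5151.5 kW

Q_c = 5150 kJ/s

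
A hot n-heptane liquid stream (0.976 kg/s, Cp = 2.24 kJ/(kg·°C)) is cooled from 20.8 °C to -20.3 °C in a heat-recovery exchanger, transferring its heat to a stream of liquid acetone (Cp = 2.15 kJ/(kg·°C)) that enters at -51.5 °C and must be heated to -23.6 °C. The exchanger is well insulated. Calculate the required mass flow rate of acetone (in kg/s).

Heat released by hot stream: Q = 0.976 × 2.24 × (20.8 − -20.3) = 89.854 kJ/s
Energy balance on cold side (adiabatic exchanger): Q = ṁ_c·Cp_c·(T_c,out − T_c,in)
ṁ_c = 89.854 / [2.15 × (-23.6 − -51.5)] = 1.4979 kg/s

ṁ_c = 1.50 kg/s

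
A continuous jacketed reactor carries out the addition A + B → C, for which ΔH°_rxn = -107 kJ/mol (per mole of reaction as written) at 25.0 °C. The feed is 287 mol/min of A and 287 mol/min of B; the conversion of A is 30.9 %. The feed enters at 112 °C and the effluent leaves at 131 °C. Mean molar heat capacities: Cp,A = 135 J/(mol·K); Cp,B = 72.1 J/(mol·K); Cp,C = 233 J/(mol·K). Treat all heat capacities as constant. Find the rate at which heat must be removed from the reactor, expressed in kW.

Extent of reaction ξ = 0.309 × 287 = 88.683 mol/min
Reaction term: ξ·ΔH°_rxn = 88.683 × -107 = -9489.1 kJ/min
Sensible, feed 112→25 °C: -5171.1 kJ/min
Outlet flows (mol/min): A 198.32, B 198.32, C 88.683
Sensible, products 25→131 °C: 6543.9 kJ/min
Q = ΔH = -8116.3 kJ/min = -135.27 kW
Heat removed = 135.27 kW

Q_out = 135 kW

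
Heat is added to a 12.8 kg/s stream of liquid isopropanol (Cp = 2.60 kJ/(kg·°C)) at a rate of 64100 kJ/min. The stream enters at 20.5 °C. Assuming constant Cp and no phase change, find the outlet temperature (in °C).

Q = 64100 kJ/min = 1068.3 kJ/s
ΔT = Q/(ṁ·Cp) = 1068.3/(12.8×2.60) = 32.101 K
T_out = 20.5 + 32.101 = 52.601 °C

T_out = 52.6 °C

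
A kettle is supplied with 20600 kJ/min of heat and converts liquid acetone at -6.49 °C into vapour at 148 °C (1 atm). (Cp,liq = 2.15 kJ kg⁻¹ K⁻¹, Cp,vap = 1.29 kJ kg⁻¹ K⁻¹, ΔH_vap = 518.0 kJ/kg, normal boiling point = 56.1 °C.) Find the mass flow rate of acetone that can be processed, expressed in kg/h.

ṁ = 1600 kg/h

Δh = 2.15×(56.1−-6.49) + 518.0 + 1.29×(148−56.1) = 771.12 kJ/kg
Q = 20600 kJ/min = 343.33 kJ/s = 1.236e+06 kJ/h
ṁ = Q/Δh = 1.236e+06 / 771.12 = 1602.9 kg/h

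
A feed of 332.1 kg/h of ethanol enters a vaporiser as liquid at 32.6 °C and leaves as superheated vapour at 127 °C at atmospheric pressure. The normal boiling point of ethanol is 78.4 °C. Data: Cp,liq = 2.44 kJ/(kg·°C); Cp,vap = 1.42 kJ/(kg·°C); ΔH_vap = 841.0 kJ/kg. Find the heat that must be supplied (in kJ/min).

liquid 32.6→78.4 °C: 111.75 kJ/kg
vaporisation at 78.4 °C: 841 kJ/kg
vapour 78.4→127 °C: 69.012 kJ/kg
Δh = 111.75 + 841 + 69.012 = 1021.8 kJ/kg
Q = ṁ·Δh = 332.1 kg/h × 1021.8 kJ/kg = 339330 kJ/h
|Q| = 94.258 kW = 5655.5 kJ/min

Q = 5660 kJ/min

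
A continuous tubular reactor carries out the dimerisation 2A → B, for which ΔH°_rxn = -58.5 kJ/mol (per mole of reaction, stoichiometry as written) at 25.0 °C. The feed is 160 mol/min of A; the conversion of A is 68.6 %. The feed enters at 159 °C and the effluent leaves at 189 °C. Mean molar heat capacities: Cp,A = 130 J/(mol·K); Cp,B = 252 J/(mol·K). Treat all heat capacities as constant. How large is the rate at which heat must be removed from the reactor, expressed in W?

Extent of reaction ξ = 0.686 × 160 / 2 = 54.88 mol/min
Reaction term: ξ·ΔH°_rxn = 54.88 × -58.5 = -3210.5 kJ/min
Sensible, feed 159→25 °C: -2787.2 kJ/min
Outlet flows (mol/min): A 50.24, B 54.88
Sensible, products 25→189 °C: 3339.2 kJ/min
Q = ΔH = -2658.5 kJ/min = -44.308 kW
Heat removed = 44308 W

Q_out = 44300 W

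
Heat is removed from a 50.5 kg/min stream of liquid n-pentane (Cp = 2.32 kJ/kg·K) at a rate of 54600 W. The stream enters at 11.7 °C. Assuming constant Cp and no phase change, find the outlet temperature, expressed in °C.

T_out = -16.3 °C

Q = 54600 W = 3276 kJ/min
ΔT = Q/(ṁ·Cp) = 3276/(50.5×2.32) = 27.962 K
T_out = 11.7 − 27.962 = -16.262 °C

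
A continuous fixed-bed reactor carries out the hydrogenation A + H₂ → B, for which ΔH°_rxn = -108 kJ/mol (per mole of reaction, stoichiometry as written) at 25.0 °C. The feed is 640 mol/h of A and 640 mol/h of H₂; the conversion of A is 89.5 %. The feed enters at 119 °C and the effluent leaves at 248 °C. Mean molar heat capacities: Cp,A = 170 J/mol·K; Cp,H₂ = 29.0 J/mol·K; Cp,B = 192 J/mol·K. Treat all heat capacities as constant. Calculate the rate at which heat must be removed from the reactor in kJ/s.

Extent of reaction ξ = 0.895 × 640 = 572.8 mol/h
Reaction term: ξ·ΔH°_rxn = 572.8 × -108 = -61862 kJ/h
Sensible, feed 119→25 °C: -11972 kJ/h
Outlet flows (mol/h): A 67.2, H₂ 67.2, B 572.8
Sensible, products 25→248 °C: 27507 kJ/h
Q = ΔH = -46327 kJ/h = -12.869 kW
Heat removed = 12.869 kJ/s

Q_out = 12.9 kJ/s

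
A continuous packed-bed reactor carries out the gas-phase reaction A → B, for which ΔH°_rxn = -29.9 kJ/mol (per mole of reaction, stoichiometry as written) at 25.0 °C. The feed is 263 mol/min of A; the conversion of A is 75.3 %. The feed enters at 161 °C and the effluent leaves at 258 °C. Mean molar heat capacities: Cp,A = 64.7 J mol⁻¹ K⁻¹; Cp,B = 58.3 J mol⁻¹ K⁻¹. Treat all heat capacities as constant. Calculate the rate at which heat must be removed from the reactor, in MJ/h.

Q_out = 274 MJ/h

Extent of reaction ξ = 0.753 × 263 = 198.04 mol/min
Reaction term: ξ·ΔH°_rxn = 198.04 × -29.9 = -5921.4 kJ/min
Sensible, feed 161→25 °C: -2314.2 kJ/min
Outlet flows (mol/min): A 64.961, B 198.04
Sensible, products 25→258 °C: 3669.4 kJ/min
Q = ΔH = -4566.1 kJ/min = -76.102 kW
Heat removed = 273.97 MJ/h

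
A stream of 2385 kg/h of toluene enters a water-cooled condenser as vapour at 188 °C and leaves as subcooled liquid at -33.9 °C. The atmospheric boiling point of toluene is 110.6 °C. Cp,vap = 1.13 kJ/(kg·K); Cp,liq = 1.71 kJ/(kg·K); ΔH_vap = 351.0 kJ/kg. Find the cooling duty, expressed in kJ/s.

Q_c = 454 kJ/s

vapour 188→110.6 °C: -87.462 kJ/kg
condensation at 110.6 °C: -351 kJ/kg
liquid 110.6→-33.9 °C: -247.09 kJ/kg
Δh = -87.462 + -351 + -247.09 = -685.56 kJ/kg
Q = ṁ·Δh = 2385 kg/h × -685.56 kJ/kg = -1.6351e+06 kJ/h
|Q| = 454.18 kW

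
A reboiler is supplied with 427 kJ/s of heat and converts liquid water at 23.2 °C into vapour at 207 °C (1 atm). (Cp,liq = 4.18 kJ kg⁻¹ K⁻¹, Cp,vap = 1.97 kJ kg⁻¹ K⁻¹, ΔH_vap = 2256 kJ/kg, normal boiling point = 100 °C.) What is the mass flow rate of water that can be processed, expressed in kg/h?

ṁ = 551 kg/h

Δh = 4.18×(100−23.2) + 2256 + 1.97×(207−100) = 2787.8 kJ/kg
Q = 427 kJ/s = 427 kJ/s = 1.5372e+06 kJ/h
ṁ = Q/Δh = 1.5372e+06 / 2787.8 = 551.4 kg/h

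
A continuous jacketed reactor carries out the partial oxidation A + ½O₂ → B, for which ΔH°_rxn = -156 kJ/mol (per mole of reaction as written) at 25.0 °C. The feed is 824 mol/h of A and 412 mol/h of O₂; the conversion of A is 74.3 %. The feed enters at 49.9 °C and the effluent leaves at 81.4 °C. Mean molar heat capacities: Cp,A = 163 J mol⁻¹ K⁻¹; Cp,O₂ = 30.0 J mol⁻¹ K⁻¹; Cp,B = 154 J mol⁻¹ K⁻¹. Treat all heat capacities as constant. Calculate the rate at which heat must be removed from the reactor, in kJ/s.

Q_out = 25.5 kJ/s

Extent of reaction ξ = 0.743 × 824 = 612.23 mol/h
Reaction term: ξ·ΔH°_rxn = 612.23 × -156 = -95508 kJ/h
Sensible, feed 49.9→25 °C: -3652.1 kJ/h
Outlet flows (mol/h): A 211.77, O₂ 105.88, B 612.23
Sensible, products 25→81.4 °C: 7443.6 kJ/h
Q = ΔH = -91717 kJ/h = -25.477 kW
Heat removed = 25.477 kJ/s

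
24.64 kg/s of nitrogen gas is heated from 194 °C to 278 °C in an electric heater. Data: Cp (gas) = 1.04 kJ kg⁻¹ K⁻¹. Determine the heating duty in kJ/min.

Q = ṁ·Cp·ΔT = 24.64 × 1.04 × (278 − 194) = 2152.6 kJ/s
Heating duty = 129150 kJ/min

Q = 129000 kJ/min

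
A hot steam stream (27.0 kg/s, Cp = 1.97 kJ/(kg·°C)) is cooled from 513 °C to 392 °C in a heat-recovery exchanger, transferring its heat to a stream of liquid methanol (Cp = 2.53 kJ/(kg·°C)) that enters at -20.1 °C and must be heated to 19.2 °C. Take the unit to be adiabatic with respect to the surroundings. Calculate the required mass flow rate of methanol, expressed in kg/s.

ṁ_c = 64.7 kg/s

Heat released by hot stream: Q = 27.0 × 1.97 × (513 − 392) = 6436 kJ/s
Energy balance on cold side (adiabatic exchanger): Q = ṁ_c·Cp_c·(T_c,out − T_c,in)
ṁ_c = 6436 / [2.53 × (19.2 − -20.1)] = 64.73 kg/s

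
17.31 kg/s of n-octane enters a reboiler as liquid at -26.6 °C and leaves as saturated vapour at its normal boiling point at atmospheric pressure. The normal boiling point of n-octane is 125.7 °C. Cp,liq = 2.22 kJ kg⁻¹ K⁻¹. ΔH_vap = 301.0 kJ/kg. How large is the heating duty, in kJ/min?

Q = 664000 kJ/min

liquid -26.6→125.7 °C: 338.11 kJ/kg
vaporisation at 125.7 °C: 301 kJ/kg
Δh = 338.11 + 301 = 639.11 kJ/kg
Q = ṁ·Δh = 17.31 kg/s × 639.11 kJ/kg = 11063 kJ/s
|Q| = 11063 kW = 663780 kJ/min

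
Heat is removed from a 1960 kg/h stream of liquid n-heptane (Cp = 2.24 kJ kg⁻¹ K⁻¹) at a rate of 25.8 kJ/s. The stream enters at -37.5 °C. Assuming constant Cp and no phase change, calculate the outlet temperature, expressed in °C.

Q = 25.8 kJ/s = 92880 kJ/h
ΔT = Q/(ṁ·Cp) = 92880/(1960×2.24) = 21.155 K
T_out = -37.5 − 21.155 = -58.655 °C

T_out = -58.7 °C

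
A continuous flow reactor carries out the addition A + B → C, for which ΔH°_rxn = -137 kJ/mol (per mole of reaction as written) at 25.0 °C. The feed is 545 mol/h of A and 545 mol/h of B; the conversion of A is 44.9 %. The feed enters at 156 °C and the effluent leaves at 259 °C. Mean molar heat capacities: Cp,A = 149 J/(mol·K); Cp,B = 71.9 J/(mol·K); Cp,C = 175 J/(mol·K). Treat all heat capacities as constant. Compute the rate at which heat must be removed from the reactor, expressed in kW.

Extent of reaction ξ = 0.449 × 545 = 244.71 mol/h
Reaction term: ξ·ΔH°_rxn = 244.71 × -137 = -33525 kJ/h
Sensible, feed 156→25 °C: -15771 kJ/h
Outlet flows (mol/h): A 300.29, B 300.29, C 244.71
Sensible, products 25→259 °C: 25543 kJ/h
Q = ΔH = -23753 kJ/h = -6.598 kW
Heat removed = 6.598 kW

Q_out = 6.60 kW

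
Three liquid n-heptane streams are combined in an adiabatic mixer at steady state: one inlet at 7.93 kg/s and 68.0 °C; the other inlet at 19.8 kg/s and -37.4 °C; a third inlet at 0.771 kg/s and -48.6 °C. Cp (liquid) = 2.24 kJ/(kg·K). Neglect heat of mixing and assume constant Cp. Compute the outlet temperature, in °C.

T_out = -8.38 °C

No heat crosses the boundary, so H_out = H_in.
Σ ṁᵢCp,ᵢTᵢ = 7.93×2.24×68.0 + 19.8×2.24×-37.4 + 0.771×2.24×-48.6 = -534.8
Σ ṁᵢCp,ᵢ = 7.93×2.24 + 19.8×2.24 + 0.771×2.24 = 63.842
T_out = -534.8 / 63.842 = -8.3769 °C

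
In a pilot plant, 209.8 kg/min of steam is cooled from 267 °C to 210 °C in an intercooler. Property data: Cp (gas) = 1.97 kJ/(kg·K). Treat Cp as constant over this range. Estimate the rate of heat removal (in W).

Q_c = 393000 W

Q = ṁ·Cp·ΔT = 209.8 × 1.97 × (210 − 267) = -23558 kJ/min
Converting: 23558 / 60 s = 392.64 kW
Cooling duty = 392640 W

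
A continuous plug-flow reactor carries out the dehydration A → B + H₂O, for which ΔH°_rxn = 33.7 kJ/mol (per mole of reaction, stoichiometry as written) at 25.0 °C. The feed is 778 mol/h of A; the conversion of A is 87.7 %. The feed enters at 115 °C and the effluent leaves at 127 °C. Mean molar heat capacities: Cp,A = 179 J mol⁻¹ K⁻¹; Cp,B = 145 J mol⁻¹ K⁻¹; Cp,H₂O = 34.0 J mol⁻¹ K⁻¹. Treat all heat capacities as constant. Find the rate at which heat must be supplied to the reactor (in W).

Extent of reaction ξ = 0.877 × 778 = 682.31 mol/h
Reaction term: ξ·ΔH°_rxn = 682.31 × 33.7 = 22994 kJ/h
Sensible, feed 115→25 °C: -12534 kJ/h
Outlet flows (mol/h): A 95.694, B 682.31, H₂O 682.31
Sensible, products 25→127 °C: 14205 kJ/h
Q = ΔH = 24665 kJ/h = 6.8513 kW
Heat supplied = 6851.3 W

Q_in = 6850 W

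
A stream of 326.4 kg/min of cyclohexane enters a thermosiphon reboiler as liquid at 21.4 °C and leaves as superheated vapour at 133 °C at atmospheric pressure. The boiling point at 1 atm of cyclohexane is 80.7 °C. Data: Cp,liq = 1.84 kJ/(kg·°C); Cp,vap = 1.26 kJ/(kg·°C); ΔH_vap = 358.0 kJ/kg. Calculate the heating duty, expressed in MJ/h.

Q = 10400 MJ/h

liquid 21.4→80.7 °C: 109.11 kJ/kg
vaporisation at 80.7 °C: 358 kJ/kg
vapour 80.7→133 °C: 65.898 kJ/kg
Δh = 109.11 + 358 + 65.898 = 533.01 kJ/kg
Q = ṁ·Δh = 326.4 kg/min × 533.01 kJ/kg = 173970 kJ/min
|Q| = 2899.6 kW = 10438 MJ/h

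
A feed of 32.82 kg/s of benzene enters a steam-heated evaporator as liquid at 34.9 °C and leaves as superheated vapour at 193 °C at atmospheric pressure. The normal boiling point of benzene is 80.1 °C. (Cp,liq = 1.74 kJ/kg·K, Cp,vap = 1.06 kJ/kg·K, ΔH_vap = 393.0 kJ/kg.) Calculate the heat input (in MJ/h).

liquid 34.9→80.1 °C: 78.648 kJ/kg
vaporisation at 80.1 °C: 393 kJ/kg
vapour 80.1→193 °C: 119.67 kJ/kg
Δh = 78.648 + 393 + 119.67 = 591.32 kJ/kg
Q = ṁ·Δh = 32.82 kg/s × 591.32 kJ/kg = 19407 kJ/s
|Q| = 19407 kW = 69866 MJ/h

Q = 69900 MJ/h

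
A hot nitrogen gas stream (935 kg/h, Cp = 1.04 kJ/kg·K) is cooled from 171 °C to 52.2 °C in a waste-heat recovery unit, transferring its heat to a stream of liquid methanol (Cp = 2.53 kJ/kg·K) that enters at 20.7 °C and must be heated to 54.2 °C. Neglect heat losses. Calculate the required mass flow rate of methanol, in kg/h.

ṁ_c = 1360 kg/h

Heat released by hot stream: Q = 935 × 1.04 × (171 − 52.2) = 115520 kJ/h
Energy balance on cold side (adiabatic exchanger): Q = ṁ_c·Cp_c·(T_c,out − T_c,in)
ṁ_c = 115520 / [2.53 × (54.2 − 20.7)] = 1363 kg/h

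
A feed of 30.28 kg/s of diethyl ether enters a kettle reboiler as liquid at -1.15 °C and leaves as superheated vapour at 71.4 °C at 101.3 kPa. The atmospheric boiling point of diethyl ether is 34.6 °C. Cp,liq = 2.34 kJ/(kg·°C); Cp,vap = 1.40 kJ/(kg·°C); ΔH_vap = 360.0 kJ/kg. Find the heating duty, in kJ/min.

Q = 900000 kJ/min

liquid -1.15→34.6 °C: 83.655 kJ/kg
vaporisation at 34.6 °C: 360 kJ/kg
vapour 34.6→71.4 °C: 51.52 kJ/kg
Δh = 83.655 + 360 + 51.52 = 495.18 kJ/kg
Q = ṁ·Δh = 30.28 kg/s × 495.18 kJ/kg = 14994 kJ/s
|Q| = 14994 kW = 899630 kJ/min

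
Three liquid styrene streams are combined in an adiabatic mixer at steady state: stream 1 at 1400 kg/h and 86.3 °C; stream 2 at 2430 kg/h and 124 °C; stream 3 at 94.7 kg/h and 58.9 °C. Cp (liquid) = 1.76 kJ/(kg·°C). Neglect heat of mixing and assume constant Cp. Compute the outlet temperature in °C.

No heat crosses the boundary, so H_out = H_in.
T_out = Σ ṁᵢCp,ᵢTᵢ / Σ ṁᵢCp,ᵢ
      = 752780 / 6907.5 = 108.98 °C

T_out = 109 °C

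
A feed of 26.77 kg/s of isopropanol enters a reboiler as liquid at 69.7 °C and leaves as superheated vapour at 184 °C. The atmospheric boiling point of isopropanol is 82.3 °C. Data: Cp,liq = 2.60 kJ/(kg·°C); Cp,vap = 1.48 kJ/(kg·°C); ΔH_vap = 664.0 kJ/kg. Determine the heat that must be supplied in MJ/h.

liquid 69.7→82.3 °C: 32.76 kJ/kg
vaporisation at 82.3 °C: 664 kJ/kg
vapour 82.3→184 °C: 150.52 kJ/kg
Δh = 32.76 + 664 + 150.52 = 847.28 kJ/kg
Q = ṁ·Δh = 26.77 kg/s × 847.28 kJ/kg = 22682 kJ/s
|Q| = 22682 kW = 81654 MJ/h

Q = 81700 MJ/h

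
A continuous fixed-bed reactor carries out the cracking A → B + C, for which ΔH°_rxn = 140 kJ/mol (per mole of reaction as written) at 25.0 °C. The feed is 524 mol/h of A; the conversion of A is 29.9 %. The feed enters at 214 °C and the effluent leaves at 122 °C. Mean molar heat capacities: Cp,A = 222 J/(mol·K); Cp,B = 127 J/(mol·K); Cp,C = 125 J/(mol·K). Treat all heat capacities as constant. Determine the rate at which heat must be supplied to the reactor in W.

Q_in = 3250 W

Extent of reaction ξ = 0.299 × 524 = 156.68 mol/h
Reaction term: ξ·ΔH°_rxn = 156.68 × 140 = 21935 kJ/h
Sensible, feed 214→25 °C: -21986 kJ/h
Outlet flows (mol/h): A 367.32, B 156.68, C 156.68
Sensible, products 25→122 °C: 11740 kJ/h
Q = ΔH = 11688 kJ/h = 3.2468 kW
Heat supplied = 3246.8 W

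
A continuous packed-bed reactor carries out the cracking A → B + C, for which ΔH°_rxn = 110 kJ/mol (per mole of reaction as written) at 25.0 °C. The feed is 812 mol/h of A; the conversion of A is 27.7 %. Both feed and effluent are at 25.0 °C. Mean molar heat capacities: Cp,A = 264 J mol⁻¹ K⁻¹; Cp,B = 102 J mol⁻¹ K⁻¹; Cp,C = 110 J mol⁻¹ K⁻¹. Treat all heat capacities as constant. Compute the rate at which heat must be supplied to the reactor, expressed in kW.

Q_in = 6.87 kW

Extent of reaction ξ = 0.277 × 812 = 224.92 mol/h
Reaction term: ξ·ΔH°_rxn = 224.92 × 110 = 24742 kJ/h
Q = ΔH = 24742 kJ/h = 6.8727 kW
Heat supplied = 6.8727 kW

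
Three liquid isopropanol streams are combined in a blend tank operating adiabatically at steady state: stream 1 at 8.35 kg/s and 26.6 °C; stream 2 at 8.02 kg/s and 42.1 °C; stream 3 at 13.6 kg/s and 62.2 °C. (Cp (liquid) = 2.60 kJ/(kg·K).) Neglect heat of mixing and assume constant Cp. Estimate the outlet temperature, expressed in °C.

No heat crosses the boundary, so H_out = H_in.
Σ ṁᵢCp,ᵢTᵢ = 8.35×2.60×26.6 + 8.02×2.60×42.1 + 13.6×2.60×62.2 = 3654.7
Σ ṁᵢCp,ᵢ = 8.35×2.60 + 8.02×2.60 + 13.6×2.60 = 77.922
T_out = 3654.7 / 77.922 = 46.903 °C

T_out = 46.9 °C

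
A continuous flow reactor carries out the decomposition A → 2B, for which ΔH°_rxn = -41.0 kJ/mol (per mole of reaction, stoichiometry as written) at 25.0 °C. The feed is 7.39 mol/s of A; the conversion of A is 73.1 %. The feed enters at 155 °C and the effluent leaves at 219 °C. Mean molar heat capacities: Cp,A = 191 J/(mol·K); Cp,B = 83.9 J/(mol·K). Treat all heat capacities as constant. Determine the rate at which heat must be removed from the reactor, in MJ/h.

Q_out = 560 MJ/h

Extent of reaction ξ = 0.731 × 7.39 = 5.4021 mol/s
Reaction term: ξ·ΔH°_rxn = 5.4021 × -41.0 = -221.49 kJ/s
Sensible, feed 155→25 °C: -183.49 kJ/s
Outlet flows (mol/s): A 1.9879, B 10.804
Sensible, products 25→219 °C: 249.52 kJ/s
Q = ΔH = -155.46 kJ/s = -155.46 kW
Heat removed = 559.67 MJ/h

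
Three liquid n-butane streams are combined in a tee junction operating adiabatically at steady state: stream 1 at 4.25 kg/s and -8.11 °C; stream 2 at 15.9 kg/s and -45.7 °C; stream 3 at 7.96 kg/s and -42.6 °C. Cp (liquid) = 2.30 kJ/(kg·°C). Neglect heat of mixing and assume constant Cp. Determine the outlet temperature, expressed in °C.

T_out = -39.1 °C

No heat crosses the boundary, so H_out = H_in.
Σ ṁᵢCp,ᵢTᵢ = 4.25×2.30×-8.11 + 15.9×2.30×-45.7 + 7.96×2.30×-42.6 = -2530.4
Σ ṁᵢCp,ᵢ = 4.25×2.30 + 15.9×2.30 + 7.96×2.30 = 64.653
T_out = -2530.4 / 64.653 = -39.139 °C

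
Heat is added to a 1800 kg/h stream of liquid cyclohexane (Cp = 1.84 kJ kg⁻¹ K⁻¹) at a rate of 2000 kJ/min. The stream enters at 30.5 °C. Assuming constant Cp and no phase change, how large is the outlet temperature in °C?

Q = 2000 kJ/min = 120000 kJ/h
ΔT = Q/(ṁ·Cp) = 120000/(1800×1.84) = 36.232 K
T_out = 30.5 + 36.232 = 66.732 °C

T_out = 66.7 °C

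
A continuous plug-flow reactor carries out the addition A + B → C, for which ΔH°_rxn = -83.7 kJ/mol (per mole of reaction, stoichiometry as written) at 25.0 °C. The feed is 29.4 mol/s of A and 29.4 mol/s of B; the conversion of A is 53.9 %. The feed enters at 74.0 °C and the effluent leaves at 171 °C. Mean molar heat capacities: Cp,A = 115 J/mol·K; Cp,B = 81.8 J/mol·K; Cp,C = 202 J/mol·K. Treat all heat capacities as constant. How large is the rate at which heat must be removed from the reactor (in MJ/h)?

Extent of reaction ξ = 0.539 × 29.4 = 15.847 mol/s
Reaction term: ξ·ΔH°_rxn = 15.847 × -83.7 = -1326.4 kJ/s
Sensible, feed 74.0→25 °C: -283.51 kJ/s
Outlet flows (mol/s): A 13.553, B 13.553, C 15.847
Sensible, products 25→171 °C: 856.78 kJ/s
Q = ΔH = -753.1 kJ/s = -753.1 kW
Heat removed = 2711.1 MJ/h

Q_out = 2710 MJ/h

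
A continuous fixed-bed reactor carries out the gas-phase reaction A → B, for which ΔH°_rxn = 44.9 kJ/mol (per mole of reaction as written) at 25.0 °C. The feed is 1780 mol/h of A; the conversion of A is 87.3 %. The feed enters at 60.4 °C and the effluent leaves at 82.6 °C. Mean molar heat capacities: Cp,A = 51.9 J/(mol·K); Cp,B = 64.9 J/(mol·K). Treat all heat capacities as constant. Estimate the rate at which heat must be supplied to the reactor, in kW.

Q_in = 20.3 kW

Extent of reaction ξ = 0.873 × 1780 = 1553.9 mol/h
Reaction term: ξ·ΔH°_rxn = 1553.9 × 44.9 = 69772 kJ/h
Sensible, feed 60.4→25 °C: -3270.3 kJ/h
Outlet flows (mol/h): A 226.06, B 1553.9
Sensible, products 25→82.6 °C: 6484.8 kJ/h
Q = ΔH = 72986 kJ/h = 20.274 kW
Heat supplied = 20.274 kW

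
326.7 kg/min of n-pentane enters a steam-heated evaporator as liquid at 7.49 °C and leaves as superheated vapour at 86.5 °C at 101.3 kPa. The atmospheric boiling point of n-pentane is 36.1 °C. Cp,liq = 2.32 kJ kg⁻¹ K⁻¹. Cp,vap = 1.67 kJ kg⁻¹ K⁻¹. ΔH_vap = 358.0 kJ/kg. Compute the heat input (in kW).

liquid 7.49→36.1 °C: 66.375 kJ/kg
vaporisation at 36.1 °C: 358 kJ/kg
vapour 36.1→86.5 °C: 84.168 kJ/kg
Δh = 66.375 + 358 + 84.168 = 508.54 kJ/kg
Q = ṁ·Δh = 326.7 kg/min × 508.54 kJ/kg = 166140 kJ/min
|Q| = 2769 kW

Q = 2770 kW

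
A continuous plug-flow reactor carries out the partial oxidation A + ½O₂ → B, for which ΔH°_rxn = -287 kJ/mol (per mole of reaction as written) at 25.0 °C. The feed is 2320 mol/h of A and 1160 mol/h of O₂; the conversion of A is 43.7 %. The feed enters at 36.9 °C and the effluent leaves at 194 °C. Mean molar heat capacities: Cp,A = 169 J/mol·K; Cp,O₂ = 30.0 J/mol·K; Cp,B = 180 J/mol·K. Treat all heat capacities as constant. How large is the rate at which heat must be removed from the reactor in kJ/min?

Extent of reaction ξ = 0.437 × 2320 = 1013.8 mol/h
Reaction term: ξ·ΔH°_rxn = 1013.8 × -287 = -290970 kJ/h
Sensible, feed 36.9→25 °C: -5079.9 kJ/h
Outlet flows (mol/h): A 1306.2, O₂ 653.08, B 1013.8
Sensible, products 25→194 °C: 71457 kJ/h
Q = ΔH = -224590 kJ/h = -62.387 kW
Heat removed = 3743.2 kJ/min

Q_out = 3740 kJ/min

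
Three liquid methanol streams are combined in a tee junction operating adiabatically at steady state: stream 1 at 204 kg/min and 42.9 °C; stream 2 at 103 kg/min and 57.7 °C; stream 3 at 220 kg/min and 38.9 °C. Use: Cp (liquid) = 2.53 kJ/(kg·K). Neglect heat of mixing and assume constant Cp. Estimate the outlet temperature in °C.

T_out = 44.1 °C

Energy balance with Q = 0: Σ ṁᵢCp,ᵢ(T_out − Tᵢ) = 0
T_out = Σ ṁᵢCp,ᵢTᵢ / Σ ṁᵢCp,ᵢ
      = 58829 / 1333.3 = 44.123 °C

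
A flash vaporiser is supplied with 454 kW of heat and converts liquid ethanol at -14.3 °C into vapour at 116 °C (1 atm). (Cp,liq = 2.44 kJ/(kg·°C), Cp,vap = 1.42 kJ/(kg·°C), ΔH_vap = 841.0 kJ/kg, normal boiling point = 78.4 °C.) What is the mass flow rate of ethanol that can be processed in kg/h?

Δh = 2.44×(78.4−-14.3) + 841.0 + 1.42×(116−78.4) = 1120.6 kJ/kg
Q = 454 kW = 454 kJ/s = 1.6344e+06 kJ/h
ṁ = Q/Δh = 1.6344e+06 / 1120.6 = 1458.5 kg/h

ṁ = 1460 kg/h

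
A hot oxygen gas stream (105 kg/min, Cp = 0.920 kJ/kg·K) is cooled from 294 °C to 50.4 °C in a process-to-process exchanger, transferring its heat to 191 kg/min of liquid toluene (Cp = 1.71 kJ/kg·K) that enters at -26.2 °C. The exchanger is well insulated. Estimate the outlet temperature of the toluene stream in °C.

Heat released by hot stream: Q = 105 × 0.920 × (294 − 50.4) = 23532 kJ/min
Energy balance on cold side (adiabatic exchanger): Q = ṁ_c·Cp_c·(T_c,out − T_c,in)
T_c,out = -26.2 + 23532/(191 × 1.71) = 45.848 °C

T_c,out = 45.8 °C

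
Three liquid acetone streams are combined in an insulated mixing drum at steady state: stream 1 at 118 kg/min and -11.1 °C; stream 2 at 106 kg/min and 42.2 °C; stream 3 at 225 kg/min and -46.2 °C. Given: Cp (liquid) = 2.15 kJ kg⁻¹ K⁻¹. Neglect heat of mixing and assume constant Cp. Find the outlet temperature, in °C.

T_out = -16.1 °C

No heat crosses the boundary, so H_out = H_in.
T_out = Σ ṁᵢCp,ᵢTᵢ / Σ ṁᵢCp,ᵢ
      = -15548 / 965.35 = -16.106 °C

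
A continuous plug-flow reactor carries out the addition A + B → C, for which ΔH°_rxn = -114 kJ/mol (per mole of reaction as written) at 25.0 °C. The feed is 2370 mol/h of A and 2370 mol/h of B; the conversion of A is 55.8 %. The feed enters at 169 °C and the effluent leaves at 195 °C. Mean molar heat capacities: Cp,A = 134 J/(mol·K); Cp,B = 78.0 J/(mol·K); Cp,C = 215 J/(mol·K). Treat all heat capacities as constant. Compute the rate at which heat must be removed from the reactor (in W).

Q_out = 38100 W

Extent of reaction ξ = 0.558 × 2370 = 1322.5 mol/h
Reaction term: ξ·ΔH°_rxn = 1322.5 × -114 = -150760 kJ/h
Sensible, feed 169→25 °C: -72351 kJ/h
Outlet flows (mol/h): A 1047.5, B 1047.5, C 1322.5
Sensible, products 25→195 °C: 86089 kJ/h
Q = ΔH = -137020 kJ/h = -38.062 kW
Heat removed = 38062 W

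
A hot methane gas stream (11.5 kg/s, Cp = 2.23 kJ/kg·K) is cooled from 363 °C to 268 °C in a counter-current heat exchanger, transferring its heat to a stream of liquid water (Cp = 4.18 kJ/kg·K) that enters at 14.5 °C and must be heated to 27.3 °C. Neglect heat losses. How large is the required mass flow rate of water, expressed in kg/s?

ṁ_c = 45.5 kg/s

Heat released by hot stream: Q = 11.5 × 2.23 × (363 − 268) = 2436.3 kJ/s
Energy balance on cold side (adiabatic exchanger): Q = ṁ_c·Cp_c·(T_c,out − T_c,in)
ṁ_c = 2436.3 / [4.18 × (27.3 − 14.5)] = 45.534 kg/s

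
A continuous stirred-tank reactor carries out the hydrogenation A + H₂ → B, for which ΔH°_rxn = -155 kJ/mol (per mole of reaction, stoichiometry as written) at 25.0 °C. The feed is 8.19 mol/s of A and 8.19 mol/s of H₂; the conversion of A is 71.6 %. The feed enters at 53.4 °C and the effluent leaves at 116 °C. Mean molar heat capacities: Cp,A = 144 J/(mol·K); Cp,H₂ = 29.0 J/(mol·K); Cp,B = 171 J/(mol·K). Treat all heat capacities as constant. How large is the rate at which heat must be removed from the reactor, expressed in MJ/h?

Extent of reaction ξ = 0.716 × 8.19 = 5.864 mol/s
Reaction term: ξ·ΔH°_rxn = 5.864 × -155 = -908.93 kJ/s
Sensible, feed 53.4→25 °C: -40.239 kJ/s
Outlet flows (mol/s): A 2.326, H₂ 2.326, B 5.864
Sensible, products 25→116 °C: 127.87 kJ/s
Q = ΔH = -821.3 kJ/s = -821.3 kW
Heat removed = 2956.7 MJ/h

Q_out = 2960 MJ/h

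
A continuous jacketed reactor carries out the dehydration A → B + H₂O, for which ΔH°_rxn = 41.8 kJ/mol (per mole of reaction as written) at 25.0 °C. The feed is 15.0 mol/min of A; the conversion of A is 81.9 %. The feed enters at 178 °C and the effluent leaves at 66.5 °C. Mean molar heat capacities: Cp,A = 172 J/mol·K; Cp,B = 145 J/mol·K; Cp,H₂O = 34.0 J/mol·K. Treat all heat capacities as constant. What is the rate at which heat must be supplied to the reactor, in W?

Q_in = 3820 W

Extent of reaction ξ = 0.819 × 15.0 = 12.285 mol/min
Reaction term: ξ·ΔH°_rxn = 12.285 × 41.8 = 513.51 kJ/min
Sensible, feed 178→25 °C: -394.74 kJ/min
Outlet flows (mol/min): A 2.715, B 12.285, H₂O 12.285
Sensible, products 25→66.5 °C: 110.64 kJ/min
Q = ΔH = 229.41 kJ/min = 3.8235 kW
Heat supplied = 3823.5 W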